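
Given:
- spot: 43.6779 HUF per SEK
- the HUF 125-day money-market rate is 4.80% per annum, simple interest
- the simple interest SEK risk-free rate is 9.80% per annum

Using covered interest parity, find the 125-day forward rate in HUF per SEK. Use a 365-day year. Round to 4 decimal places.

T = 125/365 years.
HUF accumulates by 1 + 0.0480×125/365 = 1.01643836.
SEK growth factor: 1 + 0.0980×125/365 = 1.03356164.
So F = 43.6779 × 1.01643836 / 1.03356164 = 42.954277 (HUF/SEK).

42.9543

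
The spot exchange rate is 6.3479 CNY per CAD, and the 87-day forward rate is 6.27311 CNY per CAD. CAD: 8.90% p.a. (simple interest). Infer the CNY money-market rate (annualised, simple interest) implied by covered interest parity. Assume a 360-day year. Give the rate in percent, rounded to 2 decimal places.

3.92%

T = 87/360 years.
F/S = 6.27311/6.3479 = 0.9882182 = (growth of CNY) / (growth of CAD).
The CAD side grows by 1 + 0.0890×87/360 = 1.0215083.
So the CNY growth factor = 1.0094731.
r = (1.0094731 − 1)/(87/360) = 0.039199 → 3.92%.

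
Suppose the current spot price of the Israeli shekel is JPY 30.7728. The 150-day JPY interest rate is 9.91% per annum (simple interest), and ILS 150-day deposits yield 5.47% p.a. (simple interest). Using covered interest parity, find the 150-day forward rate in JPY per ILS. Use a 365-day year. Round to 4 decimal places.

T = 150/365 years.
Growth of 1 JPY over T: 1 + 0.0991×150/365 = 1.04072603.
ILS accumulates by 1 + 0.0547×150/365 = 1.02247945.
So F = 30.7728 × 1.04072603 / 1.02247945 = 31.321954 (JPY/ILS).

31.3220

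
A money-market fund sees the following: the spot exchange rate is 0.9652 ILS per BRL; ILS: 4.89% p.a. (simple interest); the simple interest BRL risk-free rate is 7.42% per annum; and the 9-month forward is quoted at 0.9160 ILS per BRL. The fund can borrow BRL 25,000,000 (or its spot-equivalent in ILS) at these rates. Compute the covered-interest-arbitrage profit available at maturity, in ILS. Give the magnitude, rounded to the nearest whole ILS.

ILS 840,583

T = 9/12 years.
Route A — deposit BRL, sell forward: 25,000,000 × 1.055650 × 0.9160 = ILS 24,174,385.00.
Route B — convert at spot, deposit ILS: 25,000,000 × 0.9652 × 1.036675 = ILS 25,014,967.75.
The quoted forward undervalues BRL, so borrow BRL, convert to ILS at spot, deposit the ILS at 4.89%, and buy BRL forward at 0.9160 to cover the loan.
The gap between the two covered legs is ILS 840,583.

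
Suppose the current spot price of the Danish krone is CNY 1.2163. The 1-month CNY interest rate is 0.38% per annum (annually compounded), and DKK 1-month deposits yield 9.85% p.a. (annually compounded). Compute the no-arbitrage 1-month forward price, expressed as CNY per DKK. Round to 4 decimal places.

T = 1/12 years.
Growth of 1 CNY over T: (1 + 0.0038)^(1/12) = 1.0003161.
Growth of 1 DKK over T: (1 + 0.0985)^(1/12) = 1.0078595.
Forward (CNY per DKK) = 1.2163 × 1.0003161 / 1.0078595 = 1.207197.

1.2072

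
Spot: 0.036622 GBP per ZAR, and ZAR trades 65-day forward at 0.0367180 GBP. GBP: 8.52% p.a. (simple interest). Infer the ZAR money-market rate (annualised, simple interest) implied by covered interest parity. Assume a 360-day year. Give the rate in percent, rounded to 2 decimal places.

7.05%

T = 65/360 years.
CIP gives F = S · g_GBP/g_ZAR, so g_GBP/g_ZAR = 0.036718/0.036622 = 1.0026214.
The GBP side grows by 1 + 0.0852×65/360 = 1.0153833.
That pins the ZAR growth at 1.0127285.
r = (1.0127285 − 1)/(65/360) = 0.070496 → 7.05%.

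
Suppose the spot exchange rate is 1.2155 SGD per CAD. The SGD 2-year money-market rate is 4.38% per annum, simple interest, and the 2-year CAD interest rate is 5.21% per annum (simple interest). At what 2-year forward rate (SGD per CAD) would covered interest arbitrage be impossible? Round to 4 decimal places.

1.1972

T = 2 years.
SGD accumulates by 1 + 0.0438×2 = 1.087600.
CAD growth factor: 1 + 0.0521×2 = 1.104200.
So F = 1.2155 × 1.087600 / 1.104200 = 1.197227 (SGD/CAD).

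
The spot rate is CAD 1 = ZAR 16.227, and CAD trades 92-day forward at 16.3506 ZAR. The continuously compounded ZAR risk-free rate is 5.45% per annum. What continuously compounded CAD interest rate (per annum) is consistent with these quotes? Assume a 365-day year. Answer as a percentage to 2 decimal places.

T = 92/365 years.
F/S = 16.3506/16.227 = 1.0076169 = (growth of ZAR) / (growth of CAD).
The ZAR side grows by e^(0.0545×92/365) = 1.0138318.
That pins the CAD growth at 1.0061679.
r = ln(1.0061679)/(92/365) = 0.024395 → 2.44%.

2.44%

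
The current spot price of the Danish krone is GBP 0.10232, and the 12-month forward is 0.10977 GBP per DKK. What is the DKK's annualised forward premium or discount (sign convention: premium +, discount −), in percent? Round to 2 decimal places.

+7.28%

T = 1 year.
(F − S)/S = (0.10977 − 0.10232)/0.10232 = 0.0728108.
Per annum: 0.0728108 / 1 = 0.072811 = 7.28%.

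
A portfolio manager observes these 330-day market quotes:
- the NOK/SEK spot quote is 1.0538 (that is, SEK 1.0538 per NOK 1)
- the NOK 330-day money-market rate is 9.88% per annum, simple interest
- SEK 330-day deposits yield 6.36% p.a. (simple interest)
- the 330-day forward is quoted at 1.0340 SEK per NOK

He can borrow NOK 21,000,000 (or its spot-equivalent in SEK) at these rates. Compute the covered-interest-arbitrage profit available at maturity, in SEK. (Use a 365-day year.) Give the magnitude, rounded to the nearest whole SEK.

T = 330/365 years.
Invest the NOK and cover forward: 21,000,000 × 1.0893260274 × 1.0340 = SEK 23,653,625.36.
Convert at spot and invest in SEK: 21,000,000 × 1.0538 × 1.0575013699 = SEK 23,402,293.82.
The quoted forward overvalues NOK, so borrow SEK, buy NOK at spot, deposit the NOK at 9.88%, and sell the proceeds forward at 1.0340.
Profit = 23,653,625.36 − 23,402,293.82 = SEK 251,332.

SEK 251,332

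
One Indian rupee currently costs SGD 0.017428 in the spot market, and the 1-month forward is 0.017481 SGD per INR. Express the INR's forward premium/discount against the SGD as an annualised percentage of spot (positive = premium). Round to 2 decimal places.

T = 1/12 years.
Period premium: (0.017481 − 0.017428)/0.017428 = 0.0030411.
Per annum: 0.0030411 / (1/12) = 0.036493 = 3.65%.

+3.65%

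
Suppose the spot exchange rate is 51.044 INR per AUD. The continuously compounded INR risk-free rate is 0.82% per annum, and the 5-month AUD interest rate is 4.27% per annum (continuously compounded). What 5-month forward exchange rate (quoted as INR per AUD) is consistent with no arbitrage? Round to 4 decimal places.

50.3155

T = 5/12 years.
INR accumulates by e^(0.0082×5/12) = 1.00342251.
AUD growth factor: e^(0.0427×5/12) = 1.01795088.
So F = 51.044 × 1.00342251 / 1.01795088 = 50.315491 (INR/AUD).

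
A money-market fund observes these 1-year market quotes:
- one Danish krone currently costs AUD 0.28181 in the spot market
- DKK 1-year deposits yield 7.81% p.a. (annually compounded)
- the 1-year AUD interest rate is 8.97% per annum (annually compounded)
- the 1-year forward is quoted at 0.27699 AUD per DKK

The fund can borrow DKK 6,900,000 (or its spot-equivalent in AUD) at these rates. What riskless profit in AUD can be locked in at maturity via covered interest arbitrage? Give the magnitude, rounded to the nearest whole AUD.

AUD 58,412

T = 1 year.
Route A — deposit DKK, sell forward: 6,900,000 × 1.078100 × 0.27699 = AUD 2,060,498.14.
Route B — convert at spot, deposit AUD: 6,900,000 × 0.28181 × 1.089700 = AUD 2,118,909.66.
The quoted forward undervalues DKK, so borrow DKK, convert to AUD at spot, deposit the AUD at 8.97%, and buy DKK forward at 0.27699 to cover the loan.
Profit = 2,118,909.66 − 2,060,498.14 = AUD 58,412.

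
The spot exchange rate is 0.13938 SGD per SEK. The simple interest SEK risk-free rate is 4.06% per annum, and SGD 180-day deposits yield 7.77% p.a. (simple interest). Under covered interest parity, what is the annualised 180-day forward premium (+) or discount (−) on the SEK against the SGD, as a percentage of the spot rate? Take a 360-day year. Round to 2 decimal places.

+3.64%

T = 180/360 years.
CIP forward (SGD per SEK) = 0.13938 × 1.038850/1.020300 = 0.14191406.
(F − S)/S ÷ T = (0.14191406 − 0.13938)/0.13938/(180/360) = 0.036362 → 3.64%.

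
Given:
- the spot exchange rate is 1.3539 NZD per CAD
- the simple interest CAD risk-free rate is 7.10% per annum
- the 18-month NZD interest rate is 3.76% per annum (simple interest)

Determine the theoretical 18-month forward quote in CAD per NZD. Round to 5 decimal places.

T = 18/12 years.
Growth of 1 NZD over T: 1 + 0.0376×18/12 = 1.056400.
CAD growth factor: 1 + 0.0710×18/12 = 1.106500.
So F = 1.3539 × 1.056400 / 1.106500 = 1.292598 (NZD/CAD).
Invert for CAD per NZD: 1 / 1.292598 = 0.77364.

0.77364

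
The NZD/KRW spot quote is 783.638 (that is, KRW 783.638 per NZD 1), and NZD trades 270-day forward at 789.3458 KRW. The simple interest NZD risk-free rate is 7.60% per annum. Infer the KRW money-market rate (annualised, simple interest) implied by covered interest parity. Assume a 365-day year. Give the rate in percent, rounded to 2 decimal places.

8.64%

T = 270/365 years.
F/S = 789.3458/783.638 = 1.0072837 = (growth of KRW) / (growth of NZD).
NZD growth factor: 1 + 0.0760×270/365 = 1.0562192.
That pins the KRW growth at 1.0639124.
(1.0639124 − 1)/T = 0.086400, i.e. 8.64%.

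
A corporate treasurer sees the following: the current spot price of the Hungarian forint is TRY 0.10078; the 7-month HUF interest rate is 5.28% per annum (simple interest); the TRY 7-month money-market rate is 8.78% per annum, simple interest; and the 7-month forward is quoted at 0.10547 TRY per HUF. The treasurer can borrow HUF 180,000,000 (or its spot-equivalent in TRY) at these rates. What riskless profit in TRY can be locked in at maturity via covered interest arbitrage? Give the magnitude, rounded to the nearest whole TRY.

TRY 499,835

T = 7/12 years.
Invest the HUF and cover forward: 180,000,000 × 1.030800 × 0.10547 = TRY 19,569,325.68.
Convert at spot and invest in TRY: 180,000,000 × 0.10078 × 1.0512166667 = TRY 19,069,490.82.
The quoted forward overvalues HUF, so borrow TRY, buy HUF at spot, deposit the HUF at 5.28%, and sell the proceeds forward at 0.10547.
Profit = 19,569,325.68 − 19,069,490.82 = TRY 499,835.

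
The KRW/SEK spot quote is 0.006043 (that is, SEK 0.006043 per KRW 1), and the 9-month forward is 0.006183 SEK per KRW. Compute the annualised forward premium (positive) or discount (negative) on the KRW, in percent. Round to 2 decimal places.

T = 9/12 years.
Period premium: (0.006183 − 0.006043)/0.006043 = 0.0231673.
×(1/T) gives 3.09% p.a.

+3.09%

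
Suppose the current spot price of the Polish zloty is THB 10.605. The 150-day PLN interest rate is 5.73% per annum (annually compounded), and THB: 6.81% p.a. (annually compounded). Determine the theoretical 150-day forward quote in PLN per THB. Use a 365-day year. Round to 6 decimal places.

T = 150/365 years.
THB growth factor: (1 + 0.0681)^(150/365) = 1.0274444.
PLN growth factor: (1 + 0.0573)^(150/365) = 1.0231622.
So F = 10.605 × 1.0274444 / 1.0231622 = 10.64938 (THB/PLN).
Invert for PLN per THB: 1 / 10.64938 = 0.093902.

0.093902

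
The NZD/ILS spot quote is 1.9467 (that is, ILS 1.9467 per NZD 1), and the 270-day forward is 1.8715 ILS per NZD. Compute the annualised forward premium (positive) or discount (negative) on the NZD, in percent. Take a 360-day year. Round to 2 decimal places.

T = 270/360 years.
NZD trades forward at -3.86295% vs spot over the period.
×(1/T) gives -5.15% p.a.

-5.15%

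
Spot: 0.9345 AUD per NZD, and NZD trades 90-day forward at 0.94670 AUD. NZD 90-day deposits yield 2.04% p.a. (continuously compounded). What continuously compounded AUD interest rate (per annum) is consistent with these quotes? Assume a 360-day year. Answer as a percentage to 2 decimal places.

7.23%

T = 90/360 years.
By CIP, F/S equals the AUD-to-NZD growth ratio: 0.9467/0.9345 = 1.0130551.
The NZD side grows by e^(0.0204×90/360) = 1.005113.
Hence g_AUD = 1.0182349.
Take logs: ln 1.0182349 / (90/360) = 0.072283, so 7.23%.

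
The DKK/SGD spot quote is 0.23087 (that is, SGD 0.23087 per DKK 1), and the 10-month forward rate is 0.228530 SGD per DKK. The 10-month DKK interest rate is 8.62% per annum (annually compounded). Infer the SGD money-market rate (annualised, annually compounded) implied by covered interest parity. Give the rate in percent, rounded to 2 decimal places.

7.30%

T = 10/12 years.
F/S = 0.22853/0.23087 = 0.9898644 = (growth of SGD) / (growth of DKK).
DKK growth factor: (1 + 0.0862)^(10/12) = 1.0713339.
Hence g_SGD = 1.0604753.
r = 1.0604753^(12/10) − 1 = 0.073002 → 7.30%.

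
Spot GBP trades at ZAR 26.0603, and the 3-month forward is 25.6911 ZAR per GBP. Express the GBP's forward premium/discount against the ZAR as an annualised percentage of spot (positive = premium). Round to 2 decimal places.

-5.67%

T = 3/12 years.
Period premium: (25.6911 − 26.0603)/26.0603 = -0.0141671.
Annualise by dividing by T: -0.0141671 / (3/12) = -0.056668 → -5.67%.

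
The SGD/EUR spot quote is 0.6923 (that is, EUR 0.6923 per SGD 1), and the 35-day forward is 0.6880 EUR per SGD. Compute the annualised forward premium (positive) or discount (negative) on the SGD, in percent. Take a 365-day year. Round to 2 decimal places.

T = 35/365 years.
SGD trades forward at -0.62112% vs spot over the period.
Annualise by dividing by T: -0.0062112 / (35/365) = -0.064774 → -6.48%.

-6.48%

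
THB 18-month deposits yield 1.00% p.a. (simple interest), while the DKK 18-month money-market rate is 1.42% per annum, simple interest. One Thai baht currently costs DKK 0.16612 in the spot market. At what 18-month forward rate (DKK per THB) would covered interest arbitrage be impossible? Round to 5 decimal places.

T = 18/12 years.
DKK accumulates by 1 + 0.0142×18/12 = 1.021300.
THB growth factor: 1 + 0.0100×18/12 = 1.015000.
So F = 0.16612 × 1.021300 / 1.015000 = 0.1671511 (DKK/THB).

0.16715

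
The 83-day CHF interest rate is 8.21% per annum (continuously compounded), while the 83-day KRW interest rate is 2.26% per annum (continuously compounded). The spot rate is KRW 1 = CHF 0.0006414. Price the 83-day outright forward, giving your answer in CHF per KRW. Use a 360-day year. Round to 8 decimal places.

T = 83/360 years.
CHF accumulates by e^(0.0821×83/360) = 1.0191089.
KRW growth factor: e^(0.0226×83/360) = 1.0052242.
Forward (CHF per KRW) = 0.0006414 × 1.0191089 / 1.0052242 = 0.0006502594.

0.00065026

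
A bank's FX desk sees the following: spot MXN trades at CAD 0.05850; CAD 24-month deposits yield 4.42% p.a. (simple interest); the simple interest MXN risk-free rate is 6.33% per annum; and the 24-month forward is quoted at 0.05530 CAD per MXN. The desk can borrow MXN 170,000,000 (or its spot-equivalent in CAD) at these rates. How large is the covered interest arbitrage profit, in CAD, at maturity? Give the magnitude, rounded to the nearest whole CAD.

CAD 232,971

T = 2 years.
Keep in MXN, deliver into the forward: 170,000,000·1.126600·0.05530 = CAD 10,591,166.60.
Swap to CAD now, deposit: 170,000,000·0.05850·1.088400 = CAD 10,824,138.00.
The quoted forward undervalues MXN, so borrow MXN, convert to CAD at spot, deposit the CAD at 4.42%, and buy MXN forward at 0.05530 to cover the loan.
Arbitrage profit = |10,591,166.60 − 10,824,138.00| = CAD 232,971.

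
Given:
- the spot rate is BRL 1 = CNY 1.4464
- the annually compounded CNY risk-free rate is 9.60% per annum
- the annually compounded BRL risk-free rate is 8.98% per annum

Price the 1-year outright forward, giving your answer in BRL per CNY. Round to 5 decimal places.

T = 1 year.
Growth of 1 CNY over T: (1 + 0.0960)^1 = 1.096000.
BRL accumulates by (1 + 0.0898)^1 = 1.089800.
CIP: F = S · (grow CNY)/(grow BRL) = 1.4464 × 1.096000/1.089800 = 1.454629 CNY per BRL.
Invert for BRL per CNY: 1 / 1.454629 = 0.68746.

0.68746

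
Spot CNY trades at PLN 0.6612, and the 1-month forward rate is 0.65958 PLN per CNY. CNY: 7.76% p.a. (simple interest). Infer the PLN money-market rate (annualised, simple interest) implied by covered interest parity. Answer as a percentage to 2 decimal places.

T = 1/12 years.
F/S = 0.65958/0.6612 = 0.9975499 = (growth of PLN) / (growth of CNY).
CNY growth factor: 1 + 0.0776×1/12 = 1.0064667.
That pins the PLN growth at 1.0040008.
r = (1.0040008 − 1)/(1/12) = 0.048010 → 4.80%.

4.80%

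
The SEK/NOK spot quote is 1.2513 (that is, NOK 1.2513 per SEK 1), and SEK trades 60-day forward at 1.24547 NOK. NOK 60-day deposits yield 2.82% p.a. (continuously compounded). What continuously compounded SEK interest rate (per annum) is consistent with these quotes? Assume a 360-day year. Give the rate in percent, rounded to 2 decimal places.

5.62%

T = 60/360 years.
CIP gives F = S · g_NOK/g_SEK, so g_NOK/g_SEK = 1.24547/1.2513 = 0.9953408.
NOK growth factor: e^(0.0282×60/360) = 1.0047111.
That pins the SEK growth at 1.0094142.
r = ln(1.0094142)/(60/360) = 0.056221 → 5.62%.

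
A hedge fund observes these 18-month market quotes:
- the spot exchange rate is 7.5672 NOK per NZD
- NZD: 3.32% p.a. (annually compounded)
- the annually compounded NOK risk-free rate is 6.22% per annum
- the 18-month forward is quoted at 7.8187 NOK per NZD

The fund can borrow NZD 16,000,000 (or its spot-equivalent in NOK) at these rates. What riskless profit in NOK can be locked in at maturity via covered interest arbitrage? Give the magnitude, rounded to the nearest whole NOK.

NOK 1,164,828

T = 18/12 years.
Invest the NZD and cover forward: 16,000,000 × 1.05021108086 × 7.8187 = NOK 131,380,566.05.
Convert at spot and invest in NOK: 16,000,000 × 7.5672 × 1.09473611517 = NOK 132,545,394.09.
The quoted forward undervalues NZD, so borrow NZD, convert to NOK at spot, deposit the NOK at 6.22%, and buy NZD forward at 7.8187 to cover the loan.
The gap between the two covered legs is NOK 1,164,828.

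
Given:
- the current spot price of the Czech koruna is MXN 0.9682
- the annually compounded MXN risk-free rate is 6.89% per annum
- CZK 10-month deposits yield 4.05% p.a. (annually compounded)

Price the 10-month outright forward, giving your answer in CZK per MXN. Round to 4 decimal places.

1.0099

T = 10/12 years.
MXN accumulates by (1 + 0.0689)^(10/12) = 1.0570955.
Growth of 1 CZK over T: (1 + 0.0405)^(10/12) = 1.0336378.
So F = 0.9682 × 1.0570955 / 1.0336378 = 0.9901726 (MXN/CZK).
Invert for CZK per MXN: 1 / 0.9901726 = 1.0099.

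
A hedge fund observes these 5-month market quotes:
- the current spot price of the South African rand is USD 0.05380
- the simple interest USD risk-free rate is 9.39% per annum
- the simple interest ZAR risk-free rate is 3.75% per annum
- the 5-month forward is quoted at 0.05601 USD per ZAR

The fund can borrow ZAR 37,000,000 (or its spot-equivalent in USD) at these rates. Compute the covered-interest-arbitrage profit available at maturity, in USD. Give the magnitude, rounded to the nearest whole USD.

USD 36,269

T = 5/12 years.
Route A — deposit ZAR, sell forward: 37,000,000 × 1.015625 × 0.05601 = USD 2,104,750.78.
Route B — convert at spot, deposit USD: 37,000,000 × 0.05380 × 1.039125 = USD 2,068,482.23.
The quoted forward overvalues ZAR, so borrow USD, buy ZAR at spot, deposit the ZAR at 3.75%, and sell the proceeds forward at 0.05601.
The gap between the two covered legs is USD 36,269.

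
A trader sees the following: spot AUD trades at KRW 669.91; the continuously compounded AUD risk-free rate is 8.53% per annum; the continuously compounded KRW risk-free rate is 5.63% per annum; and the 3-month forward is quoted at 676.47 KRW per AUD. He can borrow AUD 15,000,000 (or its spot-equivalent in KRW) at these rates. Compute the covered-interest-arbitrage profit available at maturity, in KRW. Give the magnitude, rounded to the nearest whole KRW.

T = 3/12 years.
Route A — deposit AUD, sell forward: 15,000,000 × 1.021554002743 × 676.47 = KRW 10,365,759,543.53.
Route B — convert at spot, deposit KRW: 15,000,000 × 669.91 × 1.014174519175 = KRW 10,191,084,782.11.
The quoted forward overvalues AUD, so borrow KRW, buy AUD at spot, deposit the AUD at 8.53%, and sell the proceeds forward at 676.47.
Profit = 10,365,759,543.53 − 10,191,084,782.11 = KRW 174,674,761.

KRW 174,674,761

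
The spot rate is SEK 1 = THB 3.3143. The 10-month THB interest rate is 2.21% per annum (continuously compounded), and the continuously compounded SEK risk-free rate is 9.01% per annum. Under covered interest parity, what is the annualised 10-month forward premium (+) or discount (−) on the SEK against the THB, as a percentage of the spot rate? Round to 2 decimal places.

T = 10/12 years.
F = S · g_THB/g_SEK = 3.3143 × 1.0185873/1.077974 = 3.1317118.
Annualised premium = (F − S)/S × (1/T) = (3.1317118 − 3.3143)/3.3143 ÷ (10/12) = -6.61%.

-6.61%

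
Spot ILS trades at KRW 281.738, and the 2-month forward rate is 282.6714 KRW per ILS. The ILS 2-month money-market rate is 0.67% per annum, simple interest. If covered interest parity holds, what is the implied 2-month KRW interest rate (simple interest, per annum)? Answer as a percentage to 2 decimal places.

T = 2/12 years.
F/S = 282.6714/281.738 = 1.0033130 = (growth of KRW) / (growth of ILS).
The ILS side grows by 1 + 0.0067×2/12 = 1.0011167.
Hence g_KRW = 1.0044334.
(1.0044334 − 1)/T = 0.026600, i.e. 2.66%.

2.66%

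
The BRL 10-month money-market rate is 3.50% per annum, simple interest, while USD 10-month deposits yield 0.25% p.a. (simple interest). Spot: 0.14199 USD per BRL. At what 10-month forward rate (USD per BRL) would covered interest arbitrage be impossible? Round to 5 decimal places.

0.13825

T = 10/12 years.
USD accumulates by 1 + 0.0025×10/12 = 1.0020833.
Growth of 1 BRL over T: 1 + 0.0350×10/12 = 1.0291667.
So F = 0.14199 × 1.0020833 / 1.0291667 = 0.1382534 (USD/BRL).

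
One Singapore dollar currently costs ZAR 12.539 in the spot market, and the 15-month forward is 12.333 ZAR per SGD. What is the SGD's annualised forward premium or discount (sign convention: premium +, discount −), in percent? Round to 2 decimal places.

T = 15/12 years.
Period premium: (12.333 − 12.539)/12.539 = -0.0164287.
×(1/T) gives -1.31% p.a.

-1.31%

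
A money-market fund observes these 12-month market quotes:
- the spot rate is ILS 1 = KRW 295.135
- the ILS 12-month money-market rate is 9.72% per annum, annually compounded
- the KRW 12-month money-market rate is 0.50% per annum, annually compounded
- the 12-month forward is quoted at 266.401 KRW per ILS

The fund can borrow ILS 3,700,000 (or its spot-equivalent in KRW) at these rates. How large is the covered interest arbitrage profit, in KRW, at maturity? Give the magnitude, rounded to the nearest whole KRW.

KRW 15,967,342

T = 1 year.
Invest the ILS and cover forward: 3,700,000 × 1.097200 × 266.401 = KRW 1,081,492,155.64.
Convert at spot and invest in KRW: 3,700,000 × 295.135 × 1.005000 = KRW 1,097,459,497.50.
The quoted forward undervalues ILS, so borrow ILS, convert to KRW at spot, deposit the KRW at 0.50%, and buy ILS forward at 266.401 to cover the loan.
Profit = 1,097,459,497.50 − 1,081,492,155.64 = KRW 15,967,342.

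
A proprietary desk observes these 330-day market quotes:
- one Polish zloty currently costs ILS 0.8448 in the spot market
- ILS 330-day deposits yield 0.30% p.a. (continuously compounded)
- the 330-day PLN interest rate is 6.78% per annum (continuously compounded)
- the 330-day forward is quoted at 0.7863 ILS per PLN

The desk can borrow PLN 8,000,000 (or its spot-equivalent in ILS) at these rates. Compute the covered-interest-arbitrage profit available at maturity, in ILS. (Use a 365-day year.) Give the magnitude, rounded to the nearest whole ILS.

ILS 88,700

T = 330/365 years.
Keep in PLN, deliver into the forward: 8,000,000·1.063216375·0.7863 = ILS 6,688,056.29.
Swap to ILS now, deposit: 8,000,000·0.8448·1.00271601 = ILS 6,776,755.88.
The quoted forward undervalues PLN, so borrow PLN, convert to ILS at spot, deposit the ILS at 0.30%, and buy PLN forward at 0.7863 to cover the loan.
The gap between the two covered legs is ILS 88,700.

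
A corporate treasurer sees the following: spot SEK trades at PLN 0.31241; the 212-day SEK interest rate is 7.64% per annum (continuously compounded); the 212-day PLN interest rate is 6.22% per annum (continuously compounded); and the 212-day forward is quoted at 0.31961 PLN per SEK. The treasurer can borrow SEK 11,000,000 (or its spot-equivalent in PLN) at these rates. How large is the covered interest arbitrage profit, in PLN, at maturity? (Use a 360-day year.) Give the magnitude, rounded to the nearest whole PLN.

PLN 112,779

T = 212/360 years.
Invest the SEK and cover forward: 11,000,000 × 1.046018562 × 0.31961 = PLN 3,677,497.92.
Convert at spot and invest in PLN: 11,000,000 × 0.31241 × 1.037307993 = PLN 3,564,719.29.
The quoted forward overvalues SEK, so borrow PLN, buy SEK at spot, deposit the SEK at 7.64%, and sell the proceeds forward at 0.31961.
Profit = 3,677,497.92 − 3,564,719.29 = PLN 112,779.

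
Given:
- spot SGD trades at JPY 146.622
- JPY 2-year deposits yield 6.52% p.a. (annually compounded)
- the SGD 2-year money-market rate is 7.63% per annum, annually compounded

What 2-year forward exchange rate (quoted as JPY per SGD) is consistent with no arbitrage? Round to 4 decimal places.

T = 2 years.
Growth of 1 JPY over T: (1 + 0.0652)^2 = 1.13465104.
SGD growth factor: (1 + 0.0763)^2 = 1.15842169.
So F = 146.622 × 1.13465104 / 1.15842169 = 143.613337 (JPY/SGD).

143.6133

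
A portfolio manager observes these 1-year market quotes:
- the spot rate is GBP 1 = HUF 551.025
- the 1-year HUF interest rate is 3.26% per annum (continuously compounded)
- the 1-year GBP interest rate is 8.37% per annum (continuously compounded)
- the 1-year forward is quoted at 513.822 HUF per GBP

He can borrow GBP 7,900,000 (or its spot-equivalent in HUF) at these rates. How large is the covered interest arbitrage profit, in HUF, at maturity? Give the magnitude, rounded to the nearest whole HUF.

T = 1 year.
Route A — deposit GBP, sell forward: 7,900,000 × 1.087302654079 × 513.822 = HUF 4,413,572,192.16.
Route B — convert at spot, deposit HUF: 7,900,000 × 551.025 × 1.033137201699 = HUF 4,497,346,969.87.
The quoted forward undervalues GBP, so borrow GBP, convert to HUF at spot, deposit the HUF at 3.26%, and buy GBP forward at 513.822 to cover the loan.
Profit = 4,497,346,969.87 − 4,413,572,192.16 = HUF 83,774,778.

HUF 83,774,778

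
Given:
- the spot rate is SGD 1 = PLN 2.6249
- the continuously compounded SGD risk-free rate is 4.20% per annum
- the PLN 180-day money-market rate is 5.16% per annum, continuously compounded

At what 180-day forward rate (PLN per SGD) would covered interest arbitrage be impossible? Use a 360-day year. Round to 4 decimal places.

2.6375

T = 180/360 years.
Growth of 1 PLN over T: e^(0.0516×180/360) = 1.0261357.
SGD accumulates by e^(0.0420×180/360) = 1.0212221.
CIP: F = S · (grow PLN)/(grow SGD) = 2.6249 × 1.0261357/1.0212221 = 2.637530 PLN per SGD.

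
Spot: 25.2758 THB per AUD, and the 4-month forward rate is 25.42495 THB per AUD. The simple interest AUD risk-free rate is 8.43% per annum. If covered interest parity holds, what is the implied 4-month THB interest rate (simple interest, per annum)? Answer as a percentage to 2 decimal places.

T = 4/12 years.
By CIP, F/S equals the THB-to-AUD growth ratio: 25.42495/25.2758 = 1.0059009.
The AUD side grows by 1 + 0.0843×4/12 = 1.028100.
Hence g_THB = 1.0341667.
r = (1.0341667 − 1)/(4/12) = 0.102500 → 10.25%.

10.25%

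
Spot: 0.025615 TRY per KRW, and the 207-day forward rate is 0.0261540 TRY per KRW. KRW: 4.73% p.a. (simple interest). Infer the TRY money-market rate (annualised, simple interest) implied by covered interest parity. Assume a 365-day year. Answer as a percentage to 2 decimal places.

8.54%

T = 207/365 years.
F/S = 0.026154/0.025615 = 1.0210424 = (growth of TRY) / (growth of KRW).
The KRW side grows by 1 + 0.0473×207/365 = 1.0268249.
So the TRY growth factor = 1.0484318.
r = (1.0484318 − 1)/(207/365) = 0.085399 → 8.54%.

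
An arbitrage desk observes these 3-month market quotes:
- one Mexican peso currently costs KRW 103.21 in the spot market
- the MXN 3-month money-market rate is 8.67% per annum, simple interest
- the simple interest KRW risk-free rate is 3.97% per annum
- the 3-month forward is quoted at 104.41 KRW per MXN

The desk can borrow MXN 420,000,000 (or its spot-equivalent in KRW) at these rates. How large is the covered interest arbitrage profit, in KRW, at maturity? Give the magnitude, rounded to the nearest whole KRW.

KRW 1,024,265,550

T = 3/12 years.
Invest the MXN and cover forward: 420,000,000 × 1.021675 × 104.41 = KRW 44,802,696,435.00.
Convert at spot and invest in KRW: 420,000,000 × 103.21 × 1.009925 = KRW 43,778,430,885.00.
The quoted forward overvalues MXN, so borrow KRW, buy MXN at spot, deposit the MXN at 8.67%, and sell the proceeds forward at 104.41.
The gap between the two covered legs is KRW 1,024,265,550.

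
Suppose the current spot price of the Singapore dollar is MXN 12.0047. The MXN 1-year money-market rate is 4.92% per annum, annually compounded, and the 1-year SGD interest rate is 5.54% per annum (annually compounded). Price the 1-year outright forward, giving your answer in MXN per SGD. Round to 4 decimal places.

11.9342

T = 1 year.
MXN accumulates by (1 + 0.0492)^1 = 1.049200.
Growth of 1 SGD over T: (1 + 0.0554)^1 = 1.055400.
Forward (MXN per SGD) = 12.0047 × 1.049200 / 1.055400 = 11.934178.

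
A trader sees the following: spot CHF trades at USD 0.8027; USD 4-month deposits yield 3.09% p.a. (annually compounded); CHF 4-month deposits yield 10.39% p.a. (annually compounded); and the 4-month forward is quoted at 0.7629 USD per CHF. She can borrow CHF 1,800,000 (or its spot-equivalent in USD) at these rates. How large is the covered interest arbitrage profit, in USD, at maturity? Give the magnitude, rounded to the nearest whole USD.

T = 4/12 years.
Route A — deposit CHF, sell forward: 1,800,000 × 1.033498644 × 0.7629 = USD 1,419,221.01.
Route B — convert at spot, deposit USD: 1,800,000 × 0.8027 × 1.010195695 = USD 1,459,591.35.
The quoted forward undervalues CHF, so borrow CHF, convert to USD at spot, deposit the USD at 3.09%, and buy CHF forward at 0.7629 to cover the loan.
The gap between the two covered legs is USD 40,370.

USD 40,370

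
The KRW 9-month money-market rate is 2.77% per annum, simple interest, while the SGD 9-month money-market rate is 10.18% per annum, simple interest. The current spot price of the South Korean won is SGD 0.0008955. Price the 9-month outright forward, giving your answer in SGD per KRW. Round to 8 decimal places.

0.00094425

T = 9/12 years.
SGD accumulates by 1 + 0.1018×9/12 = 1.076350.
KRW accumulates by 1 + 0.0277×9/12 = 1.020775.
CIP: F = S · (grow SGD)/(grow KRW) = 0.0008955 × 1.076350/1.020775 = 0.0009442545 SGD per KRW.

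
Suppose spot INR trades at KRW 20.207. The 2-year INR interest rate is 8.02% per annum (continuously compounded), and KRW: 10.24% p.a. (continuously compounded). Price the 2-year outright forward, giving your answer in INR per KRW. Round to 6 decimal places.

T = 2 years.
KRW accumulates by e^(0.1024×2) = 1.2272796.
INR growth factor: e^(0.0802×2) = 1.1739804.
CIP: F = S · (grow KRW)/(grow INR) = 20.207 × 1.2272796/1.1739804 = 21.12441 KRW per INR.
Invert for INR per KRW: 1 / 21.12441 = 0.047339.

0.047339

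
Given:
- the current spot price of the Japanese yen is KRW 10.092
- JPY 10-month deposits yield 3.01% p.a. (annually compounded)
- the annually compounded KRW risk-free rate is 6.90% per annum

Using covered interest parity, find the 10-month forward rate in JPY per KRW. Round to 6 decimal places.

0.096074

T = 10/12 years.
KRW growth factor: (1 + 0.0690)^(10/12) = 1.0571779.
Growth of 1 JPY over T: (1 + 0.0301)^(10/12) = 1.0250211.
Forward (KRW per JPY) = 10.092 × 1.0571779 / 1.0250211 = 10.40860.
Invert for JPY per KRW: 1 / 10.40860 = 0.096074.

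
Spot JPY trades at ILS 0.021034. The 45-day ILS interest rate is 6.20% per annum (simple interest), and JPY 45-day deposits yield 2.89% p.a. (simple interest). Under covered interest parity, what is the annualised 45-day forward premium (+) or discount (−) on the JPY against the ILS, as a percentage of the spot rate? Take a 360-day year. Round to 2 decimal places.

+3.30%

T = 45/360 years.
F = S · g_ILS/g_JPY = 0.021034 × 1.007750/1.0036125 = 0.021120715.
(F − S)/S ÷ T = (0.021120715 − 0.021034)/0.021034/(45/360) = 0.032981 → 3.30%.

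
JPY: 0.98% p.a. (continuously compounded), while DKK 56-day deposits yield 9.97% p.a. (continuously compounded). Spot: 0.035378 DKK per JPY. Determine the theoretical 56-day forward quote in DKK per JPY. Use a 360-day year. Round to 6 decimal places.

0.035876

T = 56/360 years.
Growth of 1 DKK over T: e^(0.0997×56/360) = 1.0156298.
JPY growth factor: e^(0.0098×56/360) = 1.0015256.
Forward (DKK per JPY) = 0.035378 × 1.0156298 / 1.0015256 = 0.03587622.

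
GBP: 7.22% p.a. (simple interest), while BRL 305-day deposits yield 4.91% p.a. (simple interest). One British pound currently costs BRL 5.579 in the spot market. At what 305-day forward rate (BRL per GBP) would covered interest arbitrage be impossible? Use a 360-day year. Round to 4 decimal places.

T = 305/360 years.
BRL accumulates by 1 + 0.0491×305/360 = 1.0415986.
GBP growth factor: 1 + 0.0722×305/360 = 1.0611694.
So F = 5.579 × 1.0415986 / 1.0611694 = 5.476108 (BRL/GBP).

5.4761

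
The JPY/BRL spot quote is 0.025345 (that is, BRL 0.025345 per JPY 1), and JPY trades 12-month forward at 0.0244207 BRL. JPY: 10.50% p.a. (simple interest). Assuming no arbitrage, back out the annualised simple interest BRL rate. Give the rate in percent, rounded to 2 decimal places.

T = 1 year.
F/S = 0.0244207/0.025345 = 0.9635313 = (growth of BRL) / (growth of JPY).
The JPY side grows by 1 + 0.1050×1 = 1.105000.
Hence g_BRL = 1.0647021.
(1.0647021 − 1)/T = 0.064702, i.e. 6.47%.

6.47%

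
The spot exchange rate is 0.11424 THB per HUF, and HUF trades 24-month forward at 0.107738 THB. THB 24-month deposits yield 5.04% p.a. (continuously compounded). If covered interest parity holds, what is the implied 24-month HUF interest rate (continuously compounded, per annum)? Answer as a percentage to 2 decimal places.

T = 2 years.
F/S = 0.107738/0.11424 = 0.9430847 = (growth of THB) / (growth of HUF).
The THB side grows by e^(0.0504×2) = 1.1060554.
So the HUF growth factor = 1.172806.
r = ln(1.172806)/2 = 0.079700 → 7.97%.

7.97%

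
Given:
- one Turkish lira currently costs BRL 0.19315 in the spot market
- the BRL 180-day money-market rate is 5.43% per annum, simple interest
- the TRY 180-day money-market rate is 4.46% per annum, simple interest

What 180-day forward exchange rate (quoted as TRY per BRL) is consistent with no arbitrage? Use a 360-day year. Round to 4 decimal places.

5.1529

T = 180/360 years.
BRL growth factor: 1 + 0.0543×180/360 = 1.027150.
Growth of 1 TRY over T: 1 + 0.0446×180/360 = 1.022300.
So F = 0.19315 × 1.027150 / 1.022300 = 0.1940663 (BRL/TRY).
Quoted the other way: 1/0.1940663 = 5.1529 TRY per BRL.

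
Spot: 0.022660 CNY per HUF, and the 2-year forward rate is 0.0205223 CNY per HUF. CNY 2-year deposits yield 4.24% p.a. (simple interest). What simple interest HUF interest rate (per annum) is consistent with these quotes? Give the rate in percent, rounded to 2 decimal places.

9.89%

T = 2 years.
CIP gives F = S · g_CNY/g_HUF, so g_CNY/g_HUF = 0.0205223/0.02266 = 0.9056620.
The CNY side grows by 1 + 0.0424×2 = 1.084800.
So the HUF growth factor = 1.1977979.
r = (1.1977979 − 1)/2 = 0.098899 → 9.89%.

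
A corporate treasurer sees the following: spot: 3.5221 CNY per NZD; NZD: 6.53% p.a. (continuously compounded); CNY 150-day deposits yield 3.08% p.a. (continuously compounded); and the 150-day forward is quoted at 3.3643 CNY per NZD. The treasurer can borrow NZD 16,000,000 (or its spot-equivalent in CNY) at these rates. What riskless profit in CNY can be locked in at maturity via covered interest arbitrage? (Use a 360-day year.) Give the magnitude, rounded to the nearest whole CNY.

CNY 1,767,967

T = 150/360 years.
Keep in NZD, deliver into the forward: 16,000,000·1.02758186·3.3643 = CNY 55,313,498.43.
Swap to CNY now, deposit: 16,000,000·3.5221·1.012916034 = CNY 57,081,465.01.
The quoted forward undervalues NZD, so borrow NZD, convert to CNY at spot, deposit the CNY at 3.08%, and buy NZD forward at 3.3643 to cover the loan.
Arbitrage profit = |55,313,498.43 − 57,081,465.01| = CNY 1,767,967.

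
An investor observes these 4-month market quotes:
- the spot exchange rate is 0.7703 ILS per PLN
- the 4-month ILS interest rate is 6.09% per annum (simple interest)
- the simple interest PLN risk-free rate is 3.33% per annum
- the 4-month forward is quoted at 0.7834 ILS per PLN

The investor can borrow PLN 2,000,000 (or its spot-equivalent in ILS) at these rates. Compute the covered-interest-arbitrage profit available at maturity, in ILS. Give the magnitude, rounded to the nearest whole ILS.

ILS 12,317

T = 4/12 years.
Invest the PLN and cover forward: 2,000,000 × 1.011100 × 0.7834 = ILS 1,584,191.48.
Convert at spot and invest in ILS: 2,000,000 × 0.7703 × 1.020300 = ILS 1,571,874.18.
The quoted forward overvalues PLN, so borrow ILS, buy PLN at spot, deposit the PLN at 3.33%, and sell the proceeds forward at 0.7834.
Arbitrage profit = |1,584,191.48 − 1,571,874.18| = ILS 12,317.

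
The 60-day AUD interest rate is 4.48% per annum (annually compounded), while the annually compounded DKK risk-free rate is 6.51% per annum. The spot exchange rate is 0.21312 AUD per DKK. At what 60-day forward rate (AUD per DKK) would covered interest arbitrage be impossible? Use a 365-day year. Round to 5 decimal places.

T = 60/365 years.
Growth of 1 AUD over T: (1 + 0.0448)^(60/365) = 1.0072302.
DKK growth factor: (1 + 0.0651)^(60/365) = 1.0104214.
So F = 0.21312 × 1.0072302 / 1.0104214 = 0.2124469 (AUD/DKK).

0.21245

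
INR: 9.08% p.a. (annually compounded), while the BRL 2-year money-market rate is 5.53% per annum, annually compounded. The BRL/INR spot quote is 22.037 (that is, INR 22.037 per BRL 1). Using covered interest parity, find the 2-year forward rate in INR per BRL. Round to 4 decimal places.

T = 2 years.
INR growth factor: (1 + 0.0908)^2 = 1.18984464.
BRL accumulates by (1 + 0.0553)^2 = 1.11365809.
So F = 22.037 × 1.18984464 / 1.11365809 = 23.544575 (INR/BRL).

23.5446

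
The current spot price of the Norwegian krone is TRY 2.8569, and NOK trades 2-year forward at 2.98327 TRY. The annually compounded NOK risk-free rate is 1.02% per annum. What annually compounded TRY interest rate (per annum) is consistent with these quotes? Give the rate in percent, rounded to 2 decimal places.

3.23%

T = 2 years.
F/S = 2.98327/2.8569 = 1.0442333 = (growth of TRY) / (growth of NOK).
NOK growth factor: (1 + 0.0102)^2 = 1.020504.
That pins the TRY growth at 1.0656443.
r = 1.0656443^(1/2) − 1 = 0.032300 → 3.23%.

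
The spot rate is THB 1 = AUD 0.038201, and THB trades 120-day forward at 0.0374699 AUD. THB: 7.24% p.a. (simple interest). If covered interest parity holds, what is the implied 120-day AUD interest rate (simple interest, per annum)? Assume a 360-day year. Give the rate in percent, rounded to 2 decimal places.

T = 120/360 years.
CIP gives F = S · g_AUD/g_THB, so g_AUD/g_THB = 0.0374699/0.038201 = 0.9808618.
The THB side grows by 1 + 0.0724×120/360 = 1.0241333.
So the AUD growth factor = 1.0045332.
r = (1.0045332 − 1)/(120/360) = 0.013600 → 1.36%.

1.36%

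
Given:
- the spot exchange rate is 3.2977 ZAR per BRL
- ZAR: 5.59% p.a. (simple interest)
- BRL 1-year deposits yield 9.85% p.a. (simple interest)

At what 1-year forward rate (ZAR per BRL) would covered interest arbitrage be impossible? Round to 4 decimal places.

T = 1 year.
ZAR accumulates by 1 + 0.0559×1 = 1.055900.
Growth of 1 BRL over T: 1 + 0.0985×1 = 1.098500.
Forward (ZAR per BRL) = 3.2977 × 1.055900 / 1.098500 = 3.169815.

3.1698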